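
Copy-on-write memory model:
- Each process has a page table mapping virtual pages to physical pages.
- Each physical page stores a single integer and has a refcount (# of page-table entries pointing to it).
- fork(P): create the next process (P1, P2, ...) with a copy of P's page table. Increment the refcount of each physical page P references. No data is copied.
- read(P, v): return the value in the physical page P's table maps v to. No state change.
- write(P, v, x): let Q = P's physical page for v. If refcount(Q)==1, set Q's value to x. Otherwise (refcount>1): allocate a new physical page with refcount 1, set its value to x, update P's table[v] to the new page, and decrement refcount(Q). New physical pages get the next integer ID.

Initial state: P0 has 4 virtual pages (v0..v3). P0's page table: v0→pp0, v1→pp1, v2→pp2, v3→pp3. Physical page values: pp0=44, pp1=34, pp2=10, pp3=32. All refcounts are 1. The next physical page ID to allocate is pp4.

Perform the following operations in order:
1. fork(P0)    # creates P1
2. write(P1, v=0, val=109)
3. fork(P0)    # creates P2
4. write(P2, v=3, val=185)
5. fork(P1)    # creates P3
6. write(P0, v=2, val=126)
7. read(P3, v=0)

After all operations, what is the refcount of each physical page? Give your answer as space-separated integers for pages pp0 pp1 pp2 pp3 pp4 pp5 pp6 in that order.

Op 1: fork(P0) -> P1. 4 ppages; refcounts: pp0:2 pp1:2 pp2:2 pp3:2
Op 2: write(P1, v0, 109). refcount(pp0)=2>1 -> COPY to pp4. 5 ppages; refcounts: pp0:1 pp1:2 pp2:2 pp3:2 pp4:1
Op 3: fork(P0) -> P2. 5 ppages; refcounts: pp0:2 pp1:3 pp2:3 pp3:3 pp4:1
Op 4: write(P2, v3, 185). refcount(pp3)=3>1 -> COPY to pp5. 6 ppages; refcounts: pp0:2 pp1:3 pp2:3 pp3:2 pp4:1 pp5:1
Op 5: fork(P1) -> P3. 6 ppages; refcounts: pp0:2 pp1:4 pp2:4 pp3:3 pp4:2 pp5:1
Op 6: write(P0, v2, 126). refcount(pp2)=4>1 -> COPY to pp6. 7 ppages; refcounts: pp0:2 pp1:4 pp2:3 pp3:3 pp4:2 pp5:1 pp6:1
Op 7: read(P3, v0) -> 109. No state change.

Answer: 2 4 3 3 2 1 1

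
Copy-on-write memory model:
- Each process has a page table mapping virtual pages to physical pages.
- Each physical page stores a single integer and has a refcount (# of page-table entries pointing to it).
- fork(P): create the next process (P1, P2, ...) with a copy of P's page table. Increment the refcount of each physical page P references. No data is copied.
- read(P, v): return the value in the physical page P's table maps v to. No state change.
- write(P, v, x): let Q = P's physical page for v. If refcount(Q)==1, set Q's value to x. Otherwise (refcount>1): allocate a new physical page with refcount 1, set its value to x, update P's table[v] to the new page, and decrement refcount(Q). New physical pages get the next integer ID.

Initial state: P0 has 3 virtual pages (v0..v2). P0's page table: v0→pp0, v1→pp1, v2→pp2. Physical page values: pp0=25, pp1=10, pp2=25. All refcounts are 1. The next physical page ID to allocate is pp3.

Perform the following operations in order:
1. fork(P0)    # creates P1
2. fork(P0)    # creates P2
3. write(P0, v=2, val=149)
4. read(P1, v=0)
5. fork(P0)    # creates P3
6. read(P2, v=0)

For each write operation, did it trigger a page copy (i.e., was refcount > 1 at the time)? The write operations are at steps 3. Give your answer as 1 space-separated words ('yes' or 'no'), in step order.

Op 1: fork(P0) -> P1. 3 ppages; refcounts: pp0:2 pp1:2 pp2:2
Op 2: fork(P0) -> P2. 3 ppages; refcounts: pp0:3 pp1:3 pp2:3
Op 3: write(P0, v2, 149). refcount(pp2)=3>1 -> COPY to pp3. 4 ppages; refcounts: pp0:3 pp1:3 pp2:2 pp3:1
Op 4: read(P1, v0) -> 25. No state change.
Op 5: fork(P0) -> P3. 4 ppages; refcounts: pp0:4 pp1:4 pp2:2 pp3:2
Op 6: read(P2, v0) -> 25. No state change.

yes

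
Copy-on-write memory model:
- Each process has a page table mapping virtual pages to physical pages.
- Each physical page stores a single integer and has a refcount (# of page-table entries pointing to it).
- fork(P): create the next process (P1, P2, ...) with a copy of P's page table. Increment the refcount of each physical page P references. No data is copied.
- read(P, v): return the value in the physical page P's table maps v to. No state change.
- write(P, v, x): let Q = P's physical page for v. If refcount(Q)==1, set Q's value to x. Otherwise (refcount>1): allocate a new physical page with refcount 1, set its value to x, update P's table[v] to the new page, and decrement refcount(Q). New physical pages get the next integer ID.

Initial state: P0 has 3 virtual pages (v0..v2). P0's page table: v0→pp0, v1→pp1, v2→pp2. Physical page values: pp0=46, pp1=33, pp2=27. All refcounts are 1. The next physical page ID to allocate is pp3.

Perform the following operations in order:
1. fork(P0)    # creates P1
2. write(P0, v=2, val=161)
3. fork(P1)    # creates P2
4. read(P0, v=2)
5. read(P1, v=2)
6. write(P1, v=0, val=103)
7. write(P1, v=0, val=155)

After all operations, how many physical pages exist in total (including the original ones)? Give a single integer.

Op 1: fork(P0) -> P1. 3 ppages; refcounts: pp0:2 pp1:2 pp2:2
Op 2: write(P0, v2, 161). refcount(pp2)=2>1 -> COPY to pp3. 4 ppages; refcounts: pp0:2 pp1:2 pp2:1 pp3:1
Op 3: fork(P1) -> P2. 4 ppages; refcounts: pp0:3 pp1:3 pp2:2 pp3:1
Op 4: read(P0, v2) -> 161. No state change.
Op 5: read(P1, v2) -> 27. No state change.
Op 6: write(P1, v0, 103). refcount(pp0)=3>1 -> COPY to pp4. 5 ppages; refcounts: pp0:2 pp1:3 pp2:2 pp3:1 pp4:1
Op 7: write(P1, v0, 155). refcount(pp4)=1 -> write in place. 5 ppages; refcounts: pp0:2 pp1:3 pp2:2 pp3:1 pp4:1

Answer: 5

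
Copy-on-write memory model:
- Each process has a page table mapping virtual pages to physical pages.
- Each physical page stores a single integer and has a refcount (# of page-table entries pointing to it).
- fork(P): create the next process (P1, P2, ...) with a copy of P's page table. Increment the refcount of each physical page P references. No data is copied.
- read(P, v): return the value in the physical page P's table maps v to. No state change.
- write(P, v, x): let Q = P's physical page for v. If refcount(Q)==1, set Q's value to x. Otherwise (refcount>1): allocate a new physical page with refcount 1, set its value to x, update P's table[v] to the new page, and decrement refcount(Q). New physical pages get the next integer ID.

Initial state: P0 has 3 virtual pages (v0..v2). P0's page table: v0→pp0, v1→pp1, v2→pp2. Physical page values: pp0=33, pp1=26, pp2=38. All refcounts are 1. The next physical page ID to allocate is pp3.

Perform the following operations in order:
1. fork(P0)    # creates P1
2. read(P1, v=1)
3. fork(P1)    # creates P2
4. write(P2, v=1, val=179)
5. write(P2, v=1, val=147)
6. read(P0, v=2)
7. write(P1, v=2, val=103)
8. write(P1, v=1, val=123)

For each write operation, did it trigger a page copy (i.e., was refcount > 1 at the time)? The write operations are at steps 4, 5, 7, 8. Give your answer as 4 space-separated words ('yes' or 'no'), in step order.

Op 1: fork(P0) -> P1. 3 ppages; refcounts: pp0:2 pp1:2 pp2:2
Op 2: read(P1, v1) -> 26. No state change.
Op 3: fork(P1) -> P2. 3 ppages; refcounts: pp0:3 pp1:3 pp2:3
Op 4: write(P2, v1, 179). refcount(pp1)=3>1 -> COPY to pp3. 4 ppages; refcounts: pp0:3 pp1:2 pp2:3 pp3:1
Op 5: write(P2, v1, 147). refcount(pp3)=1 -> write in place. 4 ppages; refcounts: pp0:3 pp1:2 pp2:3 pp3:1
Op 6: read(P0, v2) -> 38. No state change.
Op 7: write(P1, v2, 103). refcount(pp2)=3>1 -> COPY to pp4. 5 ppages; refcounts: pp0:3 pp1:2 pp2:2 pp3:1 pp4:1
Op 8: write(P1, v1, 123). refcount(pp1)=2>1 -> COPY to pp5. 6 ppages; refcounts: pp0:3 pp1:1 pp2:2 pp3:1 pp4:1 pp5:1

yes no yes yes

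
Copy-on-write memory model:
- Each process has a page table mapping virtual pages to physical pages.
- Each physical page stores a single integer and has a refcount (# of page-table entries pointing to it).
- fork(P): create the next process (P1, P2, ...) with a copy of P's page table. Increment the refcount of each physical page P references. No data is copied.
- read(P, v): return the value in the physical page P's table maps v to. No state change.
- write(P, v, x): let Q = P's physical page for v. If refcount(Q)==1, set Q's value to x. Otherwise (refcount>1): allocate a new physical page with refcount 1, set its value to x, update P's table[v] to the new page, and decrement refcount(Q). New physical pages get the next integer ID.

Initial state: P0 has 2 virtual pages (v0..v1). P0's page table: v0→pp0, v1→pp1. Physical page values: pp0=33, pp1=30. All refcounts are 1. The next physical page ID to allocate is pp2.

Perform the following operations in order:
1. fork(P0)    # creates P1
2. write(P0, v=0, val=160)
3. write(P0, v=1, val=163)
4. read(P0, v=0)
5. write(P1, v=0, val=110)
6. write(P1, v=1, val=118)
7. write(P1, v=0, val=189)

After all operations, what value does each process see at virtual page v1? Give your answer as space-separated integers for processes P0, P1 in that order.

Answer: 163 118

Derivation:
Op 1: fork(P0) -> P1. 2 ppages; refcounts: pp0:2 pp1:2
Op 2: write(P0, v0, 160). refcount(pp0)=2>1 -> COPY to pp2. 3 ppages; refcounts: pp0:1 pp1:2 pp2:1
Op 3: write(P0, v1, 163). refcount(pp1)=2>1 -> COPY to pp3. 4 ppages; refcounts: pp0:1 pp1:1 pp2:1 pp3:1
Op 4: read(P0, v0) -> 160. No state change.
Op 5: write(P1, v0, 110). refcount(pp0)=1 -> write in place. 4 ppages; refcounts: pp0:1 pp1:1 pp2:1 pp3:1
Op 6: write(P1, v1, 118). refcount(pp1)=1 -> write in place. 4 ppages; refcounts: pp0:1 pp1:1 pp2:1 pp3:1
Op 7: write(P1, v0, 189). refcount(pp0)=1 -> write in place. 4 ppages; refcounts: pp0:1 pp1:1 pp2:1 pp3:1
P0: v1 -> pp3 = 163
P1: v1 -> pp1 = 118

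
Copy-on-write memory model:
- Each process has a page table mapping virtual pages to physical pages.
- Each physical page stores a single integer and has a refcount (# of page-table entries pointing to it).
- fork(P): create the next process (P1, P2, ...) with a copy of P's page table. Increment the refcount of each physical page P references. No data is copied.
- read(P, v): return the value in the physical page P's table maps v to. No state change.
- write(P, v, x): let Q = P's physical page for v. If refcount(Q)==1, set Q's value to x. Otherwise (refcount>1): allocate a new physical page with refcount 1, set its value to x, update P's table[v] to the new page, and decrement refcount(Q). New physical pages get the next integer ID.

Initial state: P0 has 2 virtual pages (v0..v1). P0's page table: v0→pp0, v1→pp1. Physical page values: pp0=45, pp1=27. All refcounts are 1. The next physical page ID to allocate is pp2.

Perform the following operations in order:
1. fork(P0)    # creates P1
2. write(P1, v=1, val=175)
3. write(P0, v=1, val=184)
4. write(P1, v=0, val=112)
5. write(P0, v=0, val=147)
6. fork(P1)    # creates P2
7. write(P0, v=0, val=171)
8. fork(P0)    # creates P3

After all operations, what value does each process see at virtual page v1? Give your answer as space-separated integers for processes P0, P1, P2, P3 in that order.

Op 1: fork(P0) -> P1. 2 ppages; refcounts: pp0:2 pp1:2
Op 2: write(P1, v1, 175). refcount(pp1)=2>1 -> COPY to pp2. 3 ppages; refcounts: pp0:2 pp1:1 pp2:1
Op 3: write(P0, v1, 184). refcount(pp1)=1 -> write in place. 3 ppages; refcounts: pp0:2 pp1:1 pp2:1
Op 4: write(P1, v0, 112). refcount(pp0)=2>1 -> COPY to pp3. 4 ppages; refcounts: pp0:1 pp1:1 pp2:1 pp3:1
Op 5: write(P0, v0, 147). refcount(pp0)=1 -> write in place. 4 ppages; refcounts: pp0:1 pp1:1 pp2:1 pp3:1
Op 6: fork(P1) -> P2. 4 ppages; refcounts: pp0:1 pp1:1 pp2:2 pp3:2
Op 7: write(P0, v0, 171). refcount(pp0)=1 -> write in place. 4 ppages; refcounts: pp0:1 pp1:1 pp2:2 pp3:2
Op 8: fork(P0) -> P3. 4 ppages; refcounts: pp0:2 pp1:2 pp2:2 pp3:2
P0: v1 -> pp1 = 184
P1: v1 -> pp2 = 175
P2: v1 -> pp2 = 175
P3: v1 -> pp1 = 184

Answer: 184 175 175 184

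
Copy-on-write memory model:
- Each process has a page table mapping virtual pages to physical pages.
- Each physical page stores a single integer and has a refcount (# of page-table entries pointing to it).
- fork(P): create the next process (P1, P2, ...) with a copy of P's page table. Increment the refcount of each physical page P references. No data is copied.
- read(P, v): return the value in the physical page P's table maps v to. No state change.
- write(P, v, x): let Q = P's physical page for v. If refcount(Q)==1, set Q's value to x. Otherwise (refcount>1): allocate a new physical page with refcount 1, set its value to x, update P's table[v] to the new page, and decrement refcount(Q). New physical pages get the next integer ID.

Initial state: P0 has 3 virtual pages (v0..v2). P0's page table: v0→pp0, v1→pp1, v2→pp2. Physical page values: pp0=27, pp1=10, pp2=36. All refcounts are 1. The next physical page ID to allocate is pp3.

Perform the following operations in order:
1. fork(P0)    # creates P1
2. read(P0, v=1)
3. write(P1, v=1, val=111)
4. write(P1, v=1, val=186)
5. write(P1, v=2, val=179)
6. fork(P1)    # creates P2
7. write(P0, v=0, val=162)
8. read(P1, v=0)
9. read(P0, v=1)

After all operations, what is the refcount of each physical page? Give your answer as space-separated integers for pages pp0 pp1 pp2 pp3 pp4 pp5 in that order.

Answer: 2 1 1 2 2 1

Derivation:
Op 1: fork(P0) -> P1. 3 ppages; refcounts: pp0:2 pp1:2 pp2:2
Op 2: read(P0, v1) -> 10. No state change.
Op 3: write(P1, v1, 111). refcount(pp1)=2>1 -> COPY to pp3. 4 ppages; refcounts: pp0:2 pp1:1 pp2:2 pp3:1
Op 4: write(P1, v1, 186). refcount(pp3)=1 -> write in place. 4 ppages; refcounts: pp0:2 pp1:1 pp2:2 pp3:1
Op 5: write(P1, v2, 179). refcount(pp2)=2>1 -> COPY to pp4. 5 ppages; refcounts: pp0:2 pp1:1 pp2:1 pp3:1 pp4:1
Op 6: fork(P1) -> P2. 5 ppages; refcounts: pp0:3 pp1:1 pp2:1 pp3:2 pp4:2
Op 7: write(P0, v0, 162). refcount(pp0)=3>1 -> COPY to pp5. 6 ppages; refcounts: pp0:2 pp1:1 pp2:1 pp3:2 pp4:2 pp5:1
Op 8: read(P1, v0) -> 27. No state change.
Op 9: read(P0, v1) -> 10. No state change.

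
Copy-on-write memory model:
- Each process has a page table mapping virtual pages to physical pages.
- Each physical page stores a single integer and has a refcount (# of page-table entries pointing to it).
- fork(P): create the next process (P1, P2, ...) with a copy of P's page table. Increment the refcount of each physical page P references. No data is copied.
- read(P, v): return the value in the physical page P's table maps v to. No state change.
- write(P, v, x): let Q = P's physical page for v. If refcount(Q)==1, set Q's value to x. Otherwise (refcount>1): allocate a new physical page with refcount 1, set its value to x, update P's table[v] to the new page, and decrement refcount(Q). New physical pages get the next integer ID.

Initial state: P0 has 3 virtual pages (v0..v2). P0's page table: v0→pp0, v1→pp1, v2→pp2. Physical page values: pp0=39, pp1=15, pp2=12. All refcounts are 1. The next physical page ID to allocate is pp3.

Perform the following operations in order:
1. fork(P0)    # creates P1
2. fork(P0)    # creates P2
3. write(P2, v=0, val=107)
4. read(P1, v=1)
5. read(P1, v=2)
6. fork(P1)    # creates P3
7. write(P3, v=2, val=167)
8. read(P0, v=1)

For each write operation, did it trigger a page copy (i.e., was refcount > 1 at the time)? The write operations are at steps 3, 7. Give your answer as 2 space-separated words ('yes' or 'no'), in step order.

Op 1: fork(P0) -> P1. 3 ppages; refcounts: pp0:2 pp1:2 pp2:2
Op 2: fork(P0) -> P2. 3 ppages; refcounts: pp0:3 pp1:3 pp2:3
Op 3: write(P2, v0, 107). refcount(pp0)=3>1 -> COPY to pp3. 4 ppages; refcounts: pp0:2 pp1:3 pp2:3 pp3:1
Op 4: read(P1, v1) -> 15. No state change.
Op 5: read(P1, v2) -> 12. No state change.
Op 6: fork(P1) -> P3. 4 ppages; refcounts: pp0:3 pp1:4 pp2:4 pp3:1
Op 7: write(P3, v2, 167). refcount(pp2)=4>1 -> COPY to pp4. 5 ppages; refcounts: pp0:3 pp1:4 pp2:3 pp3:1 pp4:1
Op 8: read(P0, v1) -> 15. No state change.

yes yes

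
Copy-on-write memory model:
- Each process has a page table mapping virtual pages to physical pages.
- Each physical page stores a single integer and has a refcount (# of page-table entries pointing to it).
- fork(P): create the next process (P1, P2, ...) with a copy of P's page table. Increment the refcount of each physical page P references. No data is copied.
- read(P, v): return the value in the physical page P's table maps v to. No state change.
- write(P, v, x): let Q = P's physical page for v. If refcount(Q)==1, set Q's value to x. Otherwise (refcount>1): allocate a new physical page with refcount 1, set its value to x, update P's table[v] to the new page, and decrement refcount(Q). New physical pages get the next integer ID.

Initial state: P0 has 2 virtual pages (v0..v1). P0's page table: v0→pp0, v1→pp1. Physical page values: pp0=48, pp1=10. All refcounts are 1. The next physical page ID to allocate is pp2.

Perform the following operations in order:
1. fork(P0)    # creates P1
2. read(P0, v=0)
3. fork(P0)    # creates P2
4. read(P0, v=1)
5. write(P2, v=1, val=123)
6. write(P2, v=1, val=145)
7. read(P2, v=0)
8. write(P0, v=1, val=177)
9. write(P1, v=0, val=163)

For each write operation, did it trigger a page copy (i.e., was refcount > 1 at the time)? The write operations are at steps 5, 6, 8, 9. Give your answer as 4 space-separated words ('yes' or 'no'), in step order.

Op 1: fork(P0) -> P1. 2 ppages; refcounts: pp0:2 pp1:2
Op 2: read(P0, v0) -> 48. No state change.
Op 3: fork(P0) -> P2. 2 ppages; refcounts: pp0:3 pp1:3
Op 4: read(P0, v1) -> 10. No state change.
Op 5: write(P2, v1, 123). refcount(pp1)=3>1 -> COPY to pp2. 3 ppages; refcounts: pp0:3 pp1:2 pp2:1
Op 6: write(P2, v1, 145). refcount(pp2)=1 -> write in place. 3 ppages; refcounts: pp0:3 pp1:2 pp2:1
Op 7: read(P2, v0) -> 48. No state change.
Op 8: write(P0, v1, 177). refcount(pp1)=2>1 -> COPY to pp3. 4 ppages; refcounts: pp0:3 pp1:1 pp2:1 pp3:1
Op 9: write(P1, v0, 163). refcount(pp0)=3>1 -> COPY to pp4. 5 ppages; refcounts: pp0:2 pp1:1 pp2:1 pp3:1 pp4:1

yes no yes yes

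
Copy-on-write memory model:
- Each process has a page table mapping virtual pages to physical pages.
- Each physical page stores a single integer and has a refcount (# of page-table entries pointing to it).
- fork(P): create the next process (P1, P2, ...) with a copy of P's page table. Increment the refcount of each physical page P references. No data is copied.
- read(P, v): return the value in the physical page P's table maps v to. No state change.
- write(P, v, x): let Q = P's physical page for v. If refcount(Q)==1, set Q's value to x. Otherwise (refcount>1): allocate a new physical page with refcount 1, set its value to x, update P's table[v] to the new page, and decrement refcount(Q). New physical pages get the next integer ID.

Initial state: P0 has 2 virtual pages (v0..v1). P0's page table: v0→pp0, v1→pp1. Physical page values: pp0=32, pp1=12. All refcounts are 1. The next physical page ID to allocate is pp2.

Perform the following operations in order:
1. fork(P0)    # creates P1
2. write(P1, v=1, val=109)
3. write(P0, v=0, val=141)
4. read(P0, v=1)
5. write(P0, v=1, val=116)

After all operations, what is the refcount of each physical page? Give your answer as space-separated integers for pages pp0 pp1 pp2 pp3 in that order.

Op 1: fork(P0) -> P1. 2 ppages; refcounts: pp0:2 pp1:2
Op 2: write(P1, v1, 109). refcount(pp1)=2>1 -> COPY to pp2. 3 ppages; refcounts: pp0:2 pp1:1 pp2:1
Op 3: write(P0, v0, 141). refcount(pp0)=2>1 -> COPY to pp3. 4 ppages; refcounts: pp0:1 pp1:1 pp2:1 pp3:1
Op 4: read(P0, v1) -> 12. No state change.
Op 5: write(P0, v1, 116). refcount(pp1)=1 -> write in place. 4 ppages; refcounts: pp0:1 pp1:1 pp2:1 pp3:1

Answer: 1 1 1 1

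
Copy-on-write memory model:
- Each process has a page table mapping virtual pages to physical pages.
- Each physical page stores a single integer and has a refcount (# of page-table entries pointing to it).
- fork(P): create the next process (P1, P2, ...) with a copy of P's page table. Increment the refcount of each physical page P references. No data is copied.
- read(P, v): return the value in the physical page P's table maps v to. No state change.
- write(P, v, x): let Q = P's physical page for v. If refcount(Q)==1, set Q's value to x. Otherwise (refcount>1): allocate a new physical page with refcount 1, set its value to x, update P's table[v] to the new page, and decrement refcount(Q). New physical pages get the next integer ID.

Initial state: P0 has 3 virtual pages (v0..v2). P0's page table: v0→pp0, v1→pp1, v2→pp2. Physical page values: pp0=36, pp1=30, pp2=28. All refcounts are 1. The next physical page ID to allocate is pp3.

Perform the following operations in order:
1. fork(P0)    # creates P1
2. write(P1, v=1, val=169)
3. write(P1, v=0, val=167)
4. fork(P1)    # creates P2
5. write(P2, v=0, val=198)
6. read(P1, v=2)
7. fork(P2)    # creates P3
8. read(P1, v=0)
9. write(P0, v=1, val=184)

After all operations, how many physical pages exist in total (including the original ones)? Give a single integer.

Op 1: fork(P0) -> P1. 3 ppages; refcounts: pp0:2 pp1:2 pp2:2
Op 2: write(P1, v1, 169). refcount(pp1)=2>1 -> COPY to pp3. 4 ppages; refcounts: pp0:2 pp1:1 pp2:2 pp3:1
Op 3: write(P1, v0, 167). refcount(pp0)=2>1 -> COPY to pp4. 5 ppages; refcounts: pp0:1 pp1:1 pp2:2 pp3:1 pp4:1
Op 4: fork(P1) -> P2. 5 ppages; refcounts: pp0:1 pp1:1 pp2:3 pp3:2 pp4:2
Op 5: write(P2, v0, 198). refcount(pp4)=2>1 -> COPY to pp5. 6 ppages; refcounts: pp0:1 pp1:1 pp2:3 pp3:2 pp4:1 pp5:1
Op 6: read(P1, v2) -> 28. No state change.
Op 7: fork(P2) -> P3. 6 ppages; refcounts: pp0:1 pp1:1 pp2:4 pp3:3 pp4:1 pp5:2
Op 8: read(P1, v0) -> 167. No state change.
Op 9: write(P0, v1, 184). refcount(pp1)=1 -> write in place. 6 ppages; refcounts: pp0:1 pp1:1 pp2:4 pp3:3 pp4:1 pp5:2

Answer: 6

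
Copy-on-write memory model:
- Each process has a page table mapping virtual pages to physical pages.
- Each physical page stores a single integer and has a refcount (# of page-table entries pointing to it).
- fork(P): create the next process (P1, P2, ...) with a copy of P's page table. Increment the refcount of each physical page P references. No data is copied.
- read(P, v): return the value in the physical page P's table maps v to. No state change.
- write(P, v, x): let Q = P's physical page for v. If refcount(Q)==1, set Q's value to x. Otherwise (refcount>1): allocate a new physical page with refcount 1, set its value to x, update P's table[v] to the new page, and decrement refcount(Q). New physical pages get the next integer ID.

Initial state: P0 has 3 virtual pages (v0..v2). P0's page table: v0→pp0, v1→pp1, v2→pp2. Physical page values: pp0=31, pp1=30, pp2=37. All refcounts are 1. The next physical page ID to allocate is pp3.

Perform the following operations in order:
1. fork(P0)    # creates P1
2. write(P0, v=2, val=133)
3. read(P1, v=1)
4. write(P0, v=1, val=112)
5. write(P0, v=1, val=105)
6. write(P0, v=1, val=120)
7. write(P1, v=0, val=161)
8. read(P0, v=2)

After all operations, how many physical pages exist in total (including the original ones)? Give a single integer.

Answer: 6

Derivation:
Op 1: fork(P0) -> P1. 3 ppages; refcounts: pp0:2 pp1:2 pp2:2
Op 2: write(P0, v2, 133). refcount(pp2)=2>1 -> COPY to pp3. 4 ppages; refcounts: pp0:2 pp1:2 pp2:1 pp3:1
Op 3: read(P1, v1) -> 30. No state change.
Op 4: write(P0, v1, 112). refcount(pp1)=2>1 -> COPY to pp4. 5 ppages; refcounts: pp0:2 pp1:1 pp2:1 pp3:1 pp4:1
Op 5: write(P0, v1, 105). refcount(pp4)=1 -> write in place. 5 ppages; refcounts: pp0:2 pp1:1 pp2:1 pp3:1 pp4:1
Op 6: write(P0, v1, 120). refcount(pp4)=1 -> write in place. 5 ppages; refcounts: pp0:2 pp1:1 pp2:1 pp3:1 pp4:1
Op 7: write(P1, v0, 161). refcount(pp0)=2>1 -> COPY to pp5. 6 ppages; refcounts: pp0:1 pp1:1 pp2:1 pp3:1 pp4:1 pp5:1
Op 8: read(P0, v2) -> 133. No state change.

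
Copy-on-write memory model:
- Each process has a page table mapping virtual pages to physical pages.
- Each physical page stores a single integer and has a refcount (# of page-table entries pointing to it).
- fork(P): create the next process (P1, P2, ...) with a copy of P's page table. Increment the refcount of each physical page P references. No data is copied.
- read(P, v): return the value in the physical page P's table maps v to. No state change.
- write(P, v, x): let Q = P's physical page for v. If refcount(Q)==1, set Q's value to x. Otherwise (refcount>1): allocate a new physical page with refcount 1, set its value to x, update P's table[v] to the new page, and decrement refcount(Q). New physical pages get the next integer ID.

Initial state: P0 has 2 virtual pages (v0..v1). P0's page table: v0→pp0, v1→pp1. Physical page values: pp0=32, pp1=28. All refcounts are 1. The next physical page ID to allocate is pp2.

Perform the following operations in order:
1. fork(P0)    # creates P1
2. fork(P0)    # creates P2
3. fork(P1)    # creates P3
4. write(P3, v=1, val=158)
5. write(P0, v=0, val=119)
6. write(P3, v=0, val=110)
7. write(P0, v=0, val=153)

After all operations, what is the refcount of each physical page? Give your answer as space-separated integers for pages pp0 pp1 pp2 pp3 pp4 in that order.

Op 1: fork(P0) -> P1. 2 ppages; refcounts: pp0:2 pp1:2
Op 2: fork(P0) -> P2. 2 ppages; refcounts: pp0:3 pp1:3
Op 3: fork(P1) -> P3. 2 ppages; refcounts: pp0:4 pp1:4
Op 4: write(P3, v1, 158). refcount(pp1)=4>1 -> COPY to pp2. 3 ppages; refcounts: pp0:4 pp1:3 pp2:1
Op 5: write(P0, v0, 119). refcount(pp0)=4>1 -> COPY to pp3. 4 ppages; refcounts: pp0:3 pp1:3 pp2:1 pp3:1
Op 6: write(P3, v0, 110). refcount(pp0)=3>1 -> COPY to pp4. 5 ppages; refcounts: pp0:2 pp1:3 pp2:1 pp3:1 pp4:1
Op 7: write(P0, v0, 153). refcount(pp3)=1 -> write in place. 5 ppages; refcounts: pp0:2 pp1:3 pp2:1 pp3:1 pp4:1

Answer: 2 3 1 1 1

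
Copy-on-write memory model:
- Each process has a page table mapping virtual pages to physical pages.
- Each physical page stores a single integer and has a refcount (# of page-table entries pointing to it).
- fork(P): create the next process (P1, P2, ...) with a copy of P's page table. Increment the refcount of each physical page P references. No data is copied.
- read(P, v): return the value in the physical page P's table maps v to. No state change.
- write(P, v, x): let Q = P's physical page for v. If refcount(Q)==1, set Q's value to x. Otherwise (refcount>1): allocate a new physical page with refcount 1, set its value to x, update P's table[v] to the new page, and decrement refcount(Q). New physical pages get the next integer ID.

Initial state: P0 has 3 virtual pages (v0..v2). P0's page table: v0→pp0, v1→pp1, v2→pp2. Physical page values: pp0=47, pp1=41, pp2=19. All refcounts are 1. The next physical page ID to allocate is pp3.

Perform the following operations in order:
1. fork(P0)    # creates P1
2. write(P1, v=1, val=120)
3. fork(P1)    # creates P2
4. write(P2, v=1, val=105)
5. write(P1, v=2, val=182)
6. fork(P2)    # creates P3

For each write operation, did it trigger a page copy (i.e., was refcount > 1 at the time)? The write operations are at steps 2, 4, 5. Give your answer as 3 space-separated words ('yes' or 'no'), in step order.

Op 1: fork(P0) -> P1. 3 ppages; refcounts: pp0:2 pp1:2 pp2:2
Op 2: write(P1, v1, 120). refcount(pp1)=2>1 -> COPY to pp3. 4 ppages; refcounts: pp0:2 pp1:1 pp2:2 pp3:1
Op 3: fork(P1) -> P2. 4 ppages; refcounts: pp0:3 pp1:1 pp2:3 pp3:2
Op 4: write(P2, v1, 105). refcount(pp3)=2>1 -> COPY to pp4. 5 ppages; refcounts: pp0:3 pp1:1 pp2:3 pp3:1 pp4:1
Op 5: write(P1, v2, 182). refcount(pp2)=3>1 -> COPY to pp5. 6 ppages; refcounts: pp0:3 pp1:1 pp2:2 pp3:1 pp4:1 pp5:1
Op 6: fork(P2) -> P3. 6 ppages; refcounts: pp0:4 pp1:1 pp2:3 pp3:1 pp4:2 pp5:1

yes yes yes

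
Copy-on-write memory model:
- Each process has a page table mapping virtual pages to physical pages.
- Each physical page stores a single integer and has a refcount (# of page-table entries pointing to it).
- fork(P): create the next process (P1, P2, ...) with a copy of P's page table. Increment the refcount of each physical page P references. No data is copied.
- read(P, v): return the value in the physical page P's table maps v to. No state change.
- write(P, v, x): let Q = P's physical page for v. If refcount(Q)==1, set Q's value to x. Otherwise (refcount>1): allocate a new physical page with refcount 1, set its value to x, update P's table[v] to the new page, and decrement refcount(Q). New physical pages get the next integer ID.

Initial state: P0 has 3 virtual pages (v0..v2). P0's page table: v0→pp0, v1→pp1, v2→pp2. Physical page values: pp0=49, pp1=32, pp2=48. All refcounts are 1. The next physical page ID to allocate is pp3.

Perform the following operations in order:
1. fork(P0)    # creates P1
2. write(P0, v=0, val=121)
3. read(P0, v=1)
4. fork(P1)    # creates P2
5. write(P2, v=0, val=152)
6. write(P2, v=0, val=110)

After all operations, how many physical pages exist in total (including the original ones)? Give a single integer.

Op 1: fork(P0) -> P1. 3 ppages; refcounts: pp0:2 pp1:2 pp2:2
Op 2: write(P0, v0, 121). refcount(pp0)=2>1 -> COPY to pp3. 4 ppages; refcounts: pp0:1 pp1:2 pp2:2 pp3:1
Op 3: read(P0, v1) -> 32. No state change.
Op 4: fork(P1) -> P2. 4 ppages; refcounts: pp0:2 pp1:3 pp2:3 pp3:1
Op 5: write(P2, v0, 152). refcount(pp0)=2>1 -> COPY to pp4. 5 ppages; refcounts: pp0:1 pp1:3 pp2:3 pp3:1 pp4:1
Op 6: write(P2, v0, 110). refcount(pp4)=1 -> write in place. 5 ppages; refcounts: pp0:1 pp1:3 pp2:3 pp3:1 pp4:1

Answer: 5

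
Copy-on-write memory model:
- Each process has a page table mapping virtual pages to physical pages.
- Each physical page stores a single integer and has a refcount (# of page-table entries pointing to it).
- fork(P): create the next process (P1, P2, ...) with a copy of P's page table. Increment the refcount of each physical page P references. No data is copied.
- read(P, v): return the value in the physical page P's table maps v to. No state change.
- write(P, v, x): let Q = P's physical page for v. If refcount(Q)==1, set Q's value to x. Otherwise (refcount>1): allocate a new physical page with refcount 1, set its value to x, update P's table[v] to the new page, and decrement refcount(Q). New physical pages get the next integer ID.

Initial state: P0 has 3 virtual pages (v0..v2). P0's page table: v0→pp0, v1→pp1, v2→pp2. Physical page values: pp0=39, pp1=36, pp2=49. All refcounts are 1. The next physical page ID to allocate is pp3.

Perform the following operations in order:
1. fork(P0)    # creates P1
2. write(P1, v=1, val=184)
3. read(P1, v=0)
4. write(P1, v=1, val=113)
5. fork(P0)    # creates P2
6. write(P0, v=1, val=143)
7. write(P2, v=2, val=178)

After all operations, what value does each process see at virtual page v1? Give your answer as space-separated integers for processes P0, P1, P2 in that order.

Op 1: fork(P0) -> P1. 3 ppages; refcounts: pp0:2 pp1:2 pp2:2
Op 2: write(P1, v1, 184). refcount(pp1)=2>1 -> COPY to pp3. 4 ppages; refcounts: pp0:2 pp1:1 pp2:2 pp3:1
Op 3: read(P1, v0) -> 39. No state change.
Op 4: write(P1, v1, 113). refcount(pp3)=1 -> write in place. 4 ppages; refcounts: pp0:2 pp1:1 pp2:2 pp3:1
Op 5: fork(P0) -> P2. 4 ppages; refcounts: pp0:3 pp1:2 pp2:3 pp3:1
Op 6: write(P0, v1, 143). refcount(pp1)=2>1 -> COPY to pp4. 5 ppages; refcounts: pp0:3 pp1:1 pp2:3 pp3:1 pp4:1
Op 7: write(P2, v2, 178). refcount(pp2)=3>1 -> COPY to pp5. 6 ppages; refcounts: pp0:3 pp1:1 pp2:2 pp3:1 pp4:1 pp5:1
P0: v1 -> pp4 = 143
P1: v1 -> pp3 = 113
P2: v1 -> pp1 = 36

Answer: 143 113 36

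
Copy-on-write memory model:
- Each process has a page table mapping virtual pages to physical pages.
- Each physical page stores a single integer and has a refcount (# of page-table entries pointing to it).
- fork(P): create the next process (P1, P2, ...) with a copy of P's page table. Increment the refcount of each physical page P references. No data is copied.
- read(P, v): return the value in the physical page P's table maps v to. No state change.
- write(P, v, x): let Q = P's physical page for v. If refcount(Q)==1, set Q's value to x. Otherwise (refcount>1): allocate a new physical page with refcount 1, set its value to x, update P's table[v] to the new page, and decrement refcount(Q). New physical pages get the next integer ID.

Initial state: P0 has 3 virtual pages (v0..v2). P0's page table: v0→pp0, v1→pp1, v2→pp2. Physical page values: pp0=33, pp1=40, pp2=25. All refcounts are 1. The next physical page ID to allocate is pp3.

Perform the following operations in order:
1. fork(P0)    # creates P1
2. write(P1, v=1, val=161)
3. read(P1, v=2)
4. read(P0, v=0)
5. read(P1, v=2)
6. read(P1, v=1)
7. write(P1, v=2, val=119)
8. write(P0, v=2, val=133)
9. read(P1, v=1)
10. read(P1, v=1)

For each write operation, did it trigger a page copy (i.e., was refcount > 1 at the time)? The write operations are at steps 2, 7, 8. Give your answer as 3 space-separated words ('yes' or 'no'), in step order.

Op 1: fork(P0) -> P1. 3 ppages; refcounts: pp0:2 pp1:2 pp2:2
Op 2: write(P1, v1, 161). refcount(pp1)=2>1 -> COPY to pp3. 4 ppages; refcounts: pp0:2 pp1:1 pp2:2 pp3:1
Op 3: read(P1, v2) -> 25. No state change.
Op 4: read(P0, v0) -> 33. No state change.
Op 5: read(P1, v2) -> 25. No state change.
Op 6: read(P1, v1) -> 161. No state change.
Op 7: write(P1, v2, 119). refcount(pp2)=2>1 -> COPY to pp4. 5 ppages; refcounts: pp0:2 pp1:1 pp2:1 pp3:1 pp4:1
Op 8: write(P0, v2, 133). refcount(pp2)=1 -> write in place. 5 ppages; refcounts: pp0:2 pp1:1 pp2:1 pp3:1 pp4:1
Op 9: read(P1, v1) -> 161. No state change.
Op 10: read(P1, v1) -> 161. No state change.

yes yes no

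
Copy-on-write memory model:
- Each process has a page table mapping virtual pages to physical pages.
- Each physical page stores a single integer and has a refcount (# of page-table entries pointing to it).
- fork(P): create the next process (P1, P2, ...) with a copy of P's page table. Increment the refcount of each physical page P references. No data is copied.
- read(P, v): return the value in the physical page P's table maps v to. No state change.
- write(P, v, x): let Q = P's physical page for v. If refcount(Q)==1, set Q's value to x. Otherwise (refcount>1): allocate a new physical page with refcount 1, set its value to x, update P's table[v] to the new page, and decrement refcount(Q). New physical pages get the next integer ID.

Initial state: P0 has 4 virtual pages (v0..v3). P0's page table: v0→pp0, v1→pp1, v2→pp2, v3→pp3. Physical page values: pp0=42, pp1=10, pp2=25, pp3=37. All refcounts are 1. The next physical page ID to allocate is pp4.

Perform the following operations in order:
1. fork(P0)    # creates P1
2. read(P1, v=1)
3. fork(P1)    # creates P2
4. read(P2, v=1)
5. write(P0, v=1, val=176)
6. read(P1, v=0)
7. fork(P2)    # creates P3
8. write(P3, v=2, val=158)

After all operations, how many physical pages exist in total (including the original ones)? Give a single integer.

Answer: 6

Derivation:
Op 1: fork(P0) -> P1. 4 ppages; refcounts: pp0:2 pp1:2 pp2:2 pp3:2
Op 2: read(P1, v1) -> 10. No state change.
Op 3: fork(P1) -> P2. 4 ppages; refcounts: pp0:3 pp1:3 pp2:3 pp3:3
Op 4: read(P2, v1) -> 10. No state change.
Op 5: write(P0, v1, 176). refcount(pp1)=3>1 -> COPY to pp4. 5 ppages; refcounts: pp0:3 pp1:2 pp2:3 pp3:3 pp4:1
Op 6: read(P1, v0) -> 42. No state change.
Op 7: fork(P2) -> P3. 5 ppages; refcounts: pp0:4 pp1:3 pp2:4 pp3:4 pp4:1
Op 8: write(P3, v2, 158). refcount(pp2)=4>1 -> COPY to pp5. 6 ppages; refcounts: pp0:4 pp1:3 pp2:3 pp3:4 pp4:1 pp5:1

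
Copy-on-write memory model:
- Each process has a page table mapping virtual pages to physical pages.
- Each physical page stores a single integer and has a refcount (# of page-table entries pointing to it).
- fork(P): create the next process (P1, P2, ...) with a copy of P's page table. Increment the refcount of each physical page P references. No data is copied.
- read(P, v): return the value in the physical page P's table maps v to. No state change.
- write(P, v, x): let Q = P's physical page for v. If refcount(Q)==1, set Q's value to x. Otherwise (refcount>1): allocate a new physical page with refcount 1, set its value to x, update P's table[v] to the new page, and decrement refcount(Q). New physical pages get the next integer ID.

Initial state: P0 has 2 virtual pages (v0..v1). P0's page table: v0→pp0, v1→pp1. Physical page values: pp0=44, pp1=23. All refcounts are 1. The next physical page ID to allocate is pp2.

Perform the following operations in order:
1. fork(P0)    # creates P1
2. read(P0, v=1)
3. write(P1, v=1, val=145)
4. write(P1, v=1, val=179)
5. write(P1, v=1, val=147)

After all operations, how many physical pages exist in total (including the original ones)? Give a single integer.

Answer: 3

Derivation:
Op 1: fork(P0) -> P1. 2 ppages; refcounts: pp0:2 pp1:2
Op 2: read(P0, v1) -> 23. No state change.
Op 3: write(P1, v1, 145). refcount(pp1)=2>1 -> COPY to pp2. 3 ppages; refcounts: pp0:2 pp1:1 pp2:1
Op 4: write(P1, v1, 179). refcount(pp2)=1 -> write in place. 3 ppages; refcounts: pp0:2 pp1:1 pp2:1
Op 5: write(P1, v1, 147). refcount(pp2)=1 -> write in place. 3 ppages; refcounts: pp0:2 pp1:1 pp2:1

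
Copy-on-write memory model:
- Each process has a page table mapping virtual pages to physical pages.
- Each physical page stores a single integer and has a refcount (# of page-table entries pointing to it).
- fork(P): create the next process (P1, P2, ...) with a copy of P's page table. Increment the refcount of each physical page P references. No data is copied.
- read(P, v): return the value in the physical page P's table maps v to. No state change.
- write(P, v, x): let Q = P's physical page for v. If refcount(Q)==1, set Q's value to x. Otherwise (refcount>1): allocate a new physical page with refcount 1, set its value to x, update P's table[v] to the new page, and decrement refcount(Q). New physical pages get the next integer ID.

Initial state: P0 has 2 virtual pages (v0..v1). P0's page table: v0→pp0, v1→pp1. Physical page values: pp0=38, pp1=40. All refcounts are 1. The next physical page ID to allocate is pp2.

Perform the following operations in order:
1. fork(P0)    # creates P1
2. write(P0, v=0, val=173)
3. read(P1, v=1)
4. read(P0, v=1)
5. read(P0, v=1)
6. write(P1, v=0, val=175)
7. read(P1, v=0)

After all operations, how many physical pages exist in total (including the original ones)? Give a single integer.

Answer: 3

Derivation:
Op 1: fork(P0) -> P1. 2 ppages; refcounts: pp0:2 pp1:2
Op 2: write(P0, v0, 173). refcount(pp0)=2>1 -> COPY to pp2. 3 ppages; refcounts: pp0:1 pp1:2 pp2:1
Op 3: read(P1, v1) -> 40. No state change.
Op 4: read(P0, v1) -> 40. No state change.
Op 5: read(P0, v1) -> 40. No state change.
Op 6: write(P1, v0, 175). refcount(pp0)=1 -> write in place. 3 ppages; refcounts: pp0:1 pp1:2 pp2:1
Op 7: read(P1, v0) -> 175. No state change.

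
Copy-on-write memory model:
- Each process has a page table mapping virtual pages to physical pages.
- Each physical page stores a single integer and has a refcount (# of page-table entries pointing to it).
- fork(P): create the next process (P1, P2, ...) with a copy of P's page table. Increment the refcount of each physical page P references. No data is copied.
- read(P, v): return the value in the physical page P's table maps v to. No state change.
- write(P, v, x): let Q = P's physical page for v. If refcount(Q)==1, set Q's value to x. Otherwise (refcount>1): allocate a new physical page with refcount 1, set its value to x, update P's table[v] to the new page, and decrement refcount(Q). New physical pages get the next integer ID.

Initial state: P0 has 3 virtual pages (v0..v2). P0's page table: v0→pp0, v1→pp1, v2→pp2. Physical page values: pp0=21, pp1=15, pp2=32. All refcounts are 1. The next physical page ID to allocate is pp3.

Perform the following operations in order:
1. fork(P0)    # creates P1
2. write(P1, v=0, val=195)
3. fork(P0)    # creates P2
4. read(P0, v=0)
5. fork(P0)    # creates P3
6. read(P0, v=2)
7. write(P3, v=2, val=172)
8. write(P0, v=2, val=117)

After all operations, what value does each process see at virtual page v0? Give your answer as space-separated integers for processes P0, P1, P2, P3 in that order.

Op 1: fork(P0) -> P1. 3 ppages; refcounts: pp0:2 pp1:2 pp2:2
Op 2: write(P1, v0, 195). refcount(pp0)=2>1 -> COPY to pp3. 4 ppages; refcounts: pp0:1 pp1:2 pp2:2 pp3:1
Op 3: fork(P0) -> P2. 4 ppages; refcounts: pp0:2 pp1:3 pp2:3 pp3:1
Op 4: read(P0, v0) -> 21. No state change.
Op 5: fork(P0) -> P3. 4 ppages; refcounts: pp0:3 pp1:4 pp2:4 pp3:1
Op 6: read(P0, v2) -> 32. No state change.
Op 7: write(P3, v2, 172). refcount(pp2)=4>1 -> COPY to pp4. 5 ppages; refcounts: pp0:3 pp1:4 pp2:3 pp3:1 pp4:1
Op 8: write(P0, v2, 117). refcount(pp2)=3>1 -> COPY to pp5. 6 ppages; refcounts: pp0:3 pp1:4 pp2:2 pp3:1 pp4:1 pp5:1
P0: v0 -> pp0 = 21
P1: v0 -> pp3 = 195
P2: v0 -> pp0 = 21
P3: v0 -> pp0 = 21

Answer: 21 195 21 21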